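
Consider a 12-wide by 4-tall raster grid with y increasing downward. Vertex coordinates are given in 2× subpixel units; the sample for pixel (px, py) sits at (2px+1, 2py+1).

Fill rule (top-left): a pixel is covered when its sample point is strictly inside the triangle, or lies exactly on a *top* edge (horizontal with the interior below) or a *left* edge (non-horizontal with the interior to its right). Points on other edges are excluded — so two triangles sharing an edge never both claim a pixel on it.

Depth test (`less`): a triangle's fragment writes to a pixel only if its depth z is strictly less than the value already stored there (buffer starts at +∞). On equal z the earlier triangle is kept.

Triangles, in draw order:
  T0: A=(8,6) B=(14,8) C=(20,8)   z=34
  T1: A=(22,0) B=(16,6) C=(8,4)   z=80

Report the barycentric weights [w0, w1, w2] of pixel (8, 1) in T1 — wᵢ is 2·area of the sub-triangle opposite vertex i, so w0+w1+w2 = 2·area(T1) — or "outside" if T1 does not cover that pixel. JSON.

T0:
  2·area = 12  (B↔C swapped to make it positive)
  edge (8, 6)→(20, 8): d=(12,2) right/bottom  bias=-1
  edge (20, 8)→(14, 8): d=(-6,0) right/bottom  bias=-1
  edge (14, 8)→(8, 6): d=(-6,-2) top-left  bias=+0
    (2,2)@(5, 5): e=[-6,18,0] → ·  [on edge]
    (5,3)@(11, 7): e=[6,6,0] → #  [on edge]
    (6,3)@(13, 7): e=[2,6,4] → #
    (7,3)@(15, 7): e=[-2,6,8] → ·
  covered (2 px):
    · · · · · · · · · · · ·
    · · · · · · · · · · · ·
    · · · · · · · · · · · ·
    · · · · · # # · · · · ·
T1:
  2·area = 60
  edge (22, 0)→(16, 6): d=(-6,6) right/bottom  bias=-1
  edge (16, 6)→(8, 4): d=(-8,-2) top-left  bias=+0
  edge (8, 4)→(22, 0): d=(14,-4) top-left  bias=+0
    (9,0)@(19, 1): e=[12,46,2] → #
    (10,0)@(21, 1): e=[0,50,10] → ·  [on edge]
    (6,1)@(13, 3): e=[36,18,6] → #
    (7,1)@(15, 3): e=[24,22,14] → #
    (8,1)@(17, 3): e=[12,26,22] → #
    (9,1)@(19, 3): e=[0,30,30] → ·  [on edge]
    (6,2)@(13, 5): e=[24,2,34] → #
    (8,2)@(17, 5): e=[0,10,50] → ·  [on edge]
    (6,3)@(13, 7): e=[12,-14,62] → ·
    (7,3)@(15, 7): e=[0,-10,70] → ·  [on edge]
  covered (6 px):
    · · · · · · · · · # · ·
    · · · · · · # # # · · ·
    · · · · · · # # · · · ·
    · · · · · · · · · · · ·

Answer: [26,22,12]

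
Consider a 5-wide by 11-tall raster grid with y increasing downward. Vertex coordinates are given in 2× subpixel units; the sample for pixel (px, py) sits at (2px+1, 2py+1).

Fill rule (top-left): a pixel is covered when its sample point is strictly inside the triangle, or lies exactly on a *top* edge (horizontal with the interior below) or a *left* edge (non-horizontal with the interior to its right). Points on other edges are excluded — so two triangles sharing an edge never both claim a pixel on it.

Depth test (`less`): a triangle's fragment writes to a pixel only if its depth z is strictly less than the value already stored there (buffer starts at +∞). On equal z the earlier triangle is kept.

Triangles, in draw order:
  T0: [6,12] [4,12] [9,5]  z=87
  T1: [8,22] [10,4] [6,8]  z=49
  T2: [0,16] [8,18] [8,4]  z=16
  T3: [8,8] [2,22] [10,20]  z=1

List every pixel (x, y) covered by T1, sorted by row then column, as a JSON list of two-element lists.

T0:
  2·area = 14
  edge (6, 12)→(4, 12): d=(-2,0) right/bottom  bias=-1
  edge (4, 12)→(9, 5): d=(5,-7) top-left  bias=+0
  edge (9, 5)→(6, 12): d=(-3,7) right/bottom  bias=-1
    (4,2)@(9, 5): e=[14,0,0] → ·  [on edge]
    (3,4)@(7, 9): e=[6,6,2] → █
    (4,4)@(9, 9): e=[6,20,-12] → ·
    (2,5)@(5, 11): e=[2,2,10] → █
    (3,5)@(7, 11): e=[2,16,-4] → ·
    (2,6)@(5, 13): e=[-2,12,4] → ·
    (1,9)@(3, 19): e=[-14,28,0] → ·  [on edge]
  covered (2 px):
    · · · · ·
    · · · · ·
    · · · · ·
    · · · · ·
    · · · █ ·
    · · █ · ·
    · · · · ·
    · · · · ·
    · · · · ·
    · · · · ·
    · · · · ·
T1:
  2·area = 64  (B↔C swapped to make it positive)
  edge (8, 22)→(6, 8): d=(-2,-14) top-left  bias=+0
  edge (6, 8)→(10, 4): d=(4,-4) top-left  bias=+0
  edge (10, 4)→(8, 22): d=(-2,18) right/bottom  bias=-1
    (2,0)@(5, 1): e=[0,-32,96] → ·  [on edge]
    (4,2)@(9, 5): e=[48,0,16] → █  [on edge]
    (3,3)@(7, 7): e=[16,0,48] → █  [on edge]
    (2,4)@(5, 9): e=[-16,0,80] → ·  [on edge]
    (3,4)@(7, 9): e=[12,8,44] → █
    (1,5)@(3, 11): e=[-48,0,112] → ·  [on edge]
    (3,5)@(7, 11): e=[8,16,40] → █
    (0,6)@(1, 13): e=[-80,0,144] → ·  [on edge]
    (3,6)@(7, 13): e=[4,24,36] → █
    (4,6)@(9, 13): e=[32,32,0] → ·  [on edge]
    (3,7)@(7, 15): e=[0,32,32] → █  [on edge]
    (4,7)@(9, 15): e=[28,40,-4] → ·
  covered (9 px):
    · · · · ·
    · · · · ·
    · · · · █
    · · · █ █
    · · · █ █
    · · · █ █
    · · · █ ·
    · · · █ ·
    · · · · ·
    · · · · ·
    · · · · ·
T2:
  2·area = 112  (B↔C swapped to make it positive)
  edge (0, 16)→(8, 4): d=(8,-12) top-left  bias=+0
  edge (8, 4)→(8, 18): d=(0,14) right/bottom  bias=-1
  edge (8, 18)→(0, 16): d=(-8,-2) top-left  bias=+0
    (3,3)@(7, 7): e=[12,14,86] → █
    (4,3)@(9, 7): e=[36,-14,90] → ·
    (2,4)@(5, 9): e=[4,42,66] → █
    (4,4)@(9, 9): e=[52,-14,74] → ·
    (2,5)@(5, 11): e=[20,42,50] → █
    (4,5)@(9, 11): e=[68,-14,58] → ·
    (1,6)@(3, 13): e=[12,70,30] → █
    (4,6)@(9, 13): e=[84,-14,42] → ·
    (0,7)@(1, 15): e=[4,98,10] → █
    (4,7)@(9, 15): e=[100,-14,26] → ·
    (0,8)@(1, 17): e=[20,98,-6] → ·
    (1,8)@(3, 17): e=[44,70,-2] → ·
  covered (14 px):
    · · · · ·
    · · · · ·
    · · · · ·
    · · · █ ·
    · · █ █ ·
    · · █ █ ·
    · █ █ █ ·
    █ █ █ █ ·
    · · █ █ ·
    · · · · ·
    · · · · ·
T3:
  2·area = 100  (B↔C swapped to make it positive)
  edge (8, 8)→(10, 20): d=(2,12) right/bottom  bias=-1
  edge (10, 20)→(2, 22): d=(-8,2) right/bottom  bias=-1
  edge (2, 22)→(8, 8): d=(6,-14) top-left  bias=+0
    (3,5)@(7, 11): e=[18,78,4] → █
    (4,5)@(9, 11): e=[-6,74,32] → ·
    (3,6)@(7, 13): e=[22,62,16] → █
    (4,6)@(9, 13): e=[-2,58,44] → ·
    (2,7)@(5, 15): e=[50,50,0] → █  [on edge]
    (4,7)@(9, 15): e=[2,42,56] → █
    (2,8)@(5, 17): e=[54,34,12] → █
    (2,9)@(5, 19): e=[58,18,24] → █
    (1,10)@(3, 21): e=[86,6,8] → █
    (3,10)@(7, 21): e=[38,-2,64] → ·
    (4,10)@(9, 21): e=[14,-6,92] → ·
  covered (13 px):
    · · · · ·
    · · · · ·
    · · · · ·
    · · · · ·
    · · · · ·
    · · · █ ·
    · · · █ ·
    · · █ █ █
    · · █ █ █
    · · █ █ █
    · █ █ · ·

Final: [[4,2],[3,3],[4,3],[3,4],[4,4],[3,5],[4,5],[3,6],[3,7]]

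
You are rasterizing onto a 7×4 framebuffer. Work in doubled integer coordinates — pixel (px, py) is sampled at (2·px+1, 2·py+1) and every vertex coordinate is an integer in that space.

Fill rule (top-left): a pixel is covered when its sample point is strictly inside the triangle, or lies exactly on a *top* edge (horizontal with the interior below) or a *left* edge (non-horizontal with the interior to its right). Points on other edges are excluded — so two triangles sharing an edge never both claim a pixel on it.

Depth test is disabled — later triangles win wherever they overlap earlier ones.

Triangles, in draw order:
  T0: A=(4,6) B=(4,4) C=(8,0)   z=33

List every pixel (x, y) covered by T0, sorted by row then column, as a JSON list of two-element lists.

T0:
  2·area = 8
  edge (4, 6)→(4, 4): d=(0,-2) top-left  bias=+0
  edge (4, 4)→(8, 0): d=(4,-4) top-left  bias=+0
  edge (8, 0)→(4, 6): d=(-4,6) right/bottom  bias=-1
    (3,0)@(7, 1): e=[6,0,2] → #  [on edge]
    (4,0)@(9, 1): e=[10,8,-10] → ·
    (2,1)@(5, 3): e=[2,0,6] → #  [on edge]
    (3,1)@(7, 3): e=[6,8,-6] → ·
    (1,2)@(3, 5): e=[-2,0,10] → ·  [on edge]
    (2,2)@(5, 5): e=[2,8,-2] → ·
    (0,3)@(1, 7): e=[-6,0,14] → ·  [on edge]
  covered (2 px):
    · · · # · · ·
    · · # · · · ·
    · · · · · · ·
    · · · · · · ·

Answer: [[3,0],[2,1]]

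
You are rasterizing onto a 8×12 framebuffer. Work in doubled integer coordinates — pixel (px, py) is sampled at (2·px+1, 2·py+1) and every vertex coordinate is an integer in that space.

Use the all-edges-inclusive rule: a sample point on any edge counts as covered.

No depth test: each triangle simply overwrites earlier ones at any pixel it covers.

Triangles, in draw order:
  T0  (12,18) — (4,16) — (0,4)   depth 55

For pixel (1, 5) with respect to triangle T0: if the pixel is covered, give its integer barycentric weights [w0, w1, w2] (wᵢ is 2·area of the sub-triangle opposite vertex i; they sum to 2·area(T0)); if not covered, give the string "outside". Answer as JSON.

T0:
  2·area = 88
  edge (12, 18)→(4, 16): d=(-8,-2) inclusive
  edge (4, 16)→(0, 4): d=(-4,-12) inclusive
  edge (0, 4)→(12, 18): d=(12,14) inclusive
    (0,3)@(1, 7): e=[66,0,22] → #  [on edge]
    (1,3)@(3, 7): e=[70,24,-6] → ·
    (0,4)@(1, 9): e=[50,-8,46] → ·
    (1,4)@(3, 9): e=[54,16,18] → #
    (2,4)@(5, 9): e=[58,40,-10] → ·
    (1,5)@(3, 11): e=[38,8,42] → #
    (2,5)@(5, 11): e=[42,32,14] → #
    (3,5)@(7, 11): e=[46,56,-14] → ·
    (1,6)@(3, 13): e=[22,0,66] → #  [on edge]
    (3,6)@(7, 13): e=[30,48,10] → #
    (4,6)@(9, 13): e=[34,72,-18] → ·
    (1,7)@(3, 15): e=[6,-8,90] → ·
    (2,9)@(5, 19): e=[-22,0,110] → ·  [on edge]
  covered (12 px):
    · · · · · · · ·
    · · · · · · · ·
    · · · · · · · ·
    # · · · · · · ·
    · # · · · · · ·
    · # # · · · · ·
    · # # # · · · ·
    · · # # # · · ·
    · · · · # # · ·
    · · · · · · · ·
    · · · · · · · ·
    · · · · · · · ·

Answer: [8,42,38]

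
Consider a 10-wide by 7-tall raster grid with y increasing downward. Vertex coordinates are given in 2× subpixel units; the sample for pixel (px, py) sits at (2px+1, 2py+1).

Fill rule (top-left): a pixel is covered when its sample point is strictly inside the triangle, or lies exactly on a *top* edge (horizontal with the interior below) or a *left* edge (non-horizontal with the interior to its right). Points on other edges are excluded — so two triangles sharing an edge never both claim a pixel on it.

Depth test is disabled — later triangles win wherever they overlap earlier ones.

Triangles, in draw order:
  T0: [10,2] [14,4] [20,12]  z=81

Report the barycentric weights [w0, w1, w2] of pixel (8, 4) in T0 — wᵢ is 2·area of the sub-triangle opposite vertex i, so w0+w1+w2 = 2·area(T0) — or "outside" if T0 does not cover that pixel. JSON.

T0:
  2·area = 20
  edge (10, 2)→(14, 4): d=(4,2) right/bottom  bias=-1
  edge (14, 4)→(20, 12): d=(6,8) right/bottom  bias=-1
  edge (20, 12)→(10, 2): d=(-10,-10) top-left  bias=+0
    (4,0)@(9, 1): e=[-2,22,0] → ·  [on edge]
    (5,1)@(11, 3): e=[2,18,0] → #  [on edge]
    (6,1)@(13, 3): e=[-2,2,20] → ·
    (5,2)@(11, 5): e=[10,30,-20] → ·
    (6,2)@(13, 5): e=[6,14,0] → #  [on edge]
    (7,2)@(15, 5): e=[2,-2,20] → ·
    (6,3)@(13, 7): e=[14,26,-20] → ·
    (7,3)@(15, 7): e=[10,10,0] → #  [on edge]
    (8,3)@(17, 7): e=[6,-6,20] → ·
    (7,4)@(15, 9): e=[18,22,-20] → ·
    (8,4)@(17, 9): e=[14,6,0] → #  [on edge]
    (9,4)@(19, 9): e=[10,-10,20] → ·
    (9,5)@(19, 11): e=[18,2,0] → #  [on edge]
  covered (5 px):
    · · · · · · · · · ·
    · · · · · # · · · ·
    · · · · · · # · · ·
    · · · · · · · # · ·
    · · · · · · · · # ·
    · · · · · · · · · #
    · · · · · · · · · ·

Answer: [6,0,14]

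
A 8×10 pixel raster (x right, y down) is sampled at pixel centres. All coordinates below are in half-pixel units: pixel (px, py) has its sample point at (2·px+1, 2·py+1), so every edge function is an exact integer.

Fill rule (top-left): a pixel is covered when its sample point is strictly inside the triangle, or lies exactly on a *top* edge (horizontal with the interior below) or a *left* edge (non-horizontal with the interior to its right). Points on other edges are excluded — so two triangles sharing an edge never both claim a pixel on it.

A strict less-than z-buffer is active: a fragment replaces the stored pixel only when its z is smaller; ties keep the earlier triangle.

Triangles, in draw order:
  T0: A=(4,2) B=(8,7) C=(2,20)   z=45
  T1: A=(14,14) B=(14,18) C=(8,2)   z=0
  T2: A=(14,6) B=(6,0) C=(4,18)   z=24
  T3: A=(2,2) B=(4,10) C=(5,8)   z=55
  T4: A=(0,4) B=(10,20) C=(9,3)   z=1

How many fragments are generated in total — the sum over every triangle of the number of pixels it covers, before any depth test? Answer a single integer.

T0:
  2·area = 82
  edge (4, 2)→(8, 7): d=(4,5) right/bottom  bias=-1
  edge (8, 7)→(2, 20): d=(-6,13) right/bottom  bias=-1
  edge (2, 20)→(4, 2): d=(2,-18) top-left  bias=+0
    (2,2)@(5, 5): e=[7,51,24] → █
    (3,2)@(7, 5): e=[-3,25,60] → ·
    (2,3)@(5, 7): e=[15,39,28] → █
    (3,3)@(7, 7): e=[5,13,64] → █
    (4,3)@(9, 7): e=[-5,-13,100] → ·
    (2,4)@(5, 9): e=[23,27,32] → █
    (4,4)@(9, 9): e=[3,-25,104] → ·
    (1,5)@(3, 11): e=[41,41,0] → █  [on edge]
    (3,5)@(7, 11): e=[21,-11,72] → ·
    (1,6)@(3, 13): e=[49,29,4] → █
    (3,6)@(7, 13): e=[29,-23,76] → ·
    (1,7)@(3, 15): e=[57,17,8] → █
  covered (11 px):
    · · · · · · · ·
    · · · · · · · ·
    · · █ · · · · ·
    · · █ █ · · · ·
    · · █ █ · · · ·
    · █ █ · · · · ·
    · █ █ · · · · ·
    · █ · · · · · ·
    · █ · · · · · ·
    · · · · · · · ·
T1:
  2·area = 24
  edge (14, 14)→(14, 18): d=(0,4) right/bottom  bias=-1
  edge (14, 18)→(8, 2): d=(-6,-16) top-left  bias=+0
  edge (8, 2)→(14, 14): d=(6,12) right/bottom  bias=-1
    (5,4)@(11, 9): e=[12,6,6] → █
    (6,4)@(13, 9): e=[4,38,-18] → ·
    (5,5)@(11, 11): e=[12,-6,18] → ·
    (6,6)@(13, 13): e=[4,14,6] → █
    (7,6)@(15, 13): e=[-4,46,-18] → ·
    (6,7)@(13, 15): e=[4,2,18] → █
    (7,7)@(15, 15): e=[-4,34,-6] → ·
    (6,8)@(13, 17): e=[4,-10,30] → ·
  covered (3 px):
    · · · · · · · ·
    · · · · · · · ·
    · · · · · · · ·
    · · · · · · · ·
    · · · · · █ · ·
    · · · · · · · ·
    · · · · · · █ ·
    · · · · · · █ ·
    · · · · · · · ·
    · · · · · · · ·
T2:
  2·area = 156  (B↔C swapped to make it positive)
  edge (14, 6)→(4, 18): d=(-10,12) right/bottom  bias=-1
  edge (4, 18)→(6, 0): d=(2,-18) top-left  bias=+0
  edge (6, 0)→(14, 6): d=(8,6) right/bottom  bias=-1
    (3,0)@(7, 1): e=[134,20,2] → █
    (4,0)@(9, 1): e=[110,56,-10] → ·
    (3,1)@(7, 3): e=[114,24,18] → █
    (4,1)@(9, 3): e=[90,60,6] → █
    (5,1)@(11, 3): e=[66,96,-6] → ·
    (3,2)@(7, 5): e=[94,28,34] → █
    (5,2)@(11, 5): e=[46,100,10] → █
    (6,2)@(13, 5): e=[22,136,-2] → ·
    (3,3)@(7, 7): e=[74,32,50] → █
    (6,3)@(13, 7): e=[2,140,14] → █
    (7,3)@(15, 7): e=[-22,176,2] → ·
    (2,4)@(5, 9): e=[78,0,78] → █  [on edge]
  covered (20 px):
    · · · █ · · · ·
    · · · █ █ · · ·
    · · · █ █ █ · ·
    · · · █ █ █ █ ·
    · · █ █ █ █ · ·
    · · █ █ █ · · ·
    · · █ █ · · · ·
    · · █ · · · · ·
    · · · · · · · ·
    · · · · · · · ·
T3:
  2·area = 12  (B↔C swapped to make it positive)
  edge (2, 2)→(5, 8): d=(3,6) right/bottom  bias=-1
  edge (5, 8)→(4, 10): d=(-1,2) right/bottom  bias=-1
  edge (4, 10)→(2, 2): d=(-2,-8) top-left  bias=+0
    (1,2)@(3, 5): e=[3,7,2] → █
    (2,2)@(5, 5): e=[-9,3,18] → ·
    (1,3)@(3, 7): e=[9,5,-2] → ·
  covered (1 px):
    · · · · · · · ·
    · · · · · · · ·
    · █ · · · · · ·
    · · · · · · · ·
    · · · · · · · ·
    · · · · · · · ·
    · · · · · · · ·
    · · · · · · · ·
    · · · · · · · ·
    · · · · · · · ·
T4:
  2·area = 154  (B↔C swapped to make it positive)
  edge (0, 4)→(9, 3): d=(9,-1) top-left  bias=+0
  edge (9, 3)→(10, 20): d=(1,17) right/bottom  bias=-1
  edge (10, 20)→(0, 4): d=(-10,-16) top-left  bias=+0
    (4,1)@(9, 3): e=[0,0,154] → ·  [on edge]
    (0,2)@(1, 5): e=[10,138,6] → █
    (1,2)@(3, 5): e=[12,104,38] → █
    (2,2)@(5, 5): e=[14,70,70] → █
    (3,2)@(7, 5): e=[16,36,102] → █
    (4,2)@(9, 5): e=[18,2,134] → █
    (5,2)@(11, 5): e=[20,-32,166] → ·
    (0,3)@(1, 7): e=[28,140,-14] → ·
    (1,3)@(3, 7): e=[30,106,18] → █
    (5,3)@(11, 7): e=[38,-30,146] → ·
    (1,4)@(3, 9): e=[48,108,-2] → ·
    (2,4)@(5, 9): e=[50,74,30] → █
  covered (20 px):
    · · · · · · · ·
    · · · · · · · ·
    █ █ █ █ █ · · ·
    · █ █ █ █ · · ·
    · · █ █ █ · · ·
    · · █ █ █ · · ·
    · · · █ █ · · ·
    · · · █ █ · · ·
    · · · · █ · · ·
    · · · · · · · ·

Final: 55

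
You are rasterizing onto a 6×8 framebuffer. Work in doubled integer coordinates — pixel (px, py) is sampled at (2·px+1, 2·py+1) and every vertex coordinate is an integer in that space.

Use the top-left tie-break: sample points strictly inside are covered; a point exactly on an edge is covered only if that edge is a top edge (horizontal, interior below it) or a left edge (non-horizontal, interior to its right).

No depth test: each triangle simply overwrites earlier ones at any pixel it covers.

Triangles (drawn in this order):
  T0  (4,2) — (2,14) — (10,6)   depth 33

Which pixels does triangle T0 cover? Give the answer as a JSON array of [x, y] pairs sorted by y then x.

T0:
  2·area = 80  (B↔C swapped to make it positive)
  edge (4, 2)→(10, 6): d=(6,4) right/bottom  bias=-1
  edge (10, 6)→(2, 14): d=(-8,8) right/bottom  bias=-1
  edge (2, 14)→(4, 2): d=(2,-12) top-left  bias=+0
    (2,1)@(5, 3): e=[2,64,14] → #
    (3,1)@(7, 3): e=[-6,48,38] → ·
    (2,2)@(5, 5): e=[14,48,18] → #
    (3,2)@(7, 5): e=[6,32,42] → #
    (4,2)@(9, 5): e=[-2,16,66] → ·
    (5,2)@(11, 5): e=[-10,0,90] → ·  [on edge]
    (2,3)@(5, 7): e=[26,32,22] → #
    (4,3)@(9, 7): e=[10,0,70] → ·  [on edge]
    (1,4)@(3, 9): e=[46,32,2] → #
    (3,4)@(7, 9): e=[30,0,50] → ·  [on edge]
    (1,5)@(3, 11): e=[58,16,6] → #
    (2,5)@(5, 11): e=[50,0,30] → ·  [on edge]
    (1,6)@(3, 13): e=[70,0,10] → ·  [on edge]
    (0,7)@(1, 15): e=[90,0,-10] → ·  [on edge]
  covered (8 px):
    · · · · · ·
    · · # · · ·
    · · # # · ·
    · · # # · ·
    · # # · · ·
    · # · · · ·
    · · · · · ·
    · · · · · ·

Final: [[2,1],[2,2],[3,2],[2,3],[3,3],[1,4],[2,4],[1,5]]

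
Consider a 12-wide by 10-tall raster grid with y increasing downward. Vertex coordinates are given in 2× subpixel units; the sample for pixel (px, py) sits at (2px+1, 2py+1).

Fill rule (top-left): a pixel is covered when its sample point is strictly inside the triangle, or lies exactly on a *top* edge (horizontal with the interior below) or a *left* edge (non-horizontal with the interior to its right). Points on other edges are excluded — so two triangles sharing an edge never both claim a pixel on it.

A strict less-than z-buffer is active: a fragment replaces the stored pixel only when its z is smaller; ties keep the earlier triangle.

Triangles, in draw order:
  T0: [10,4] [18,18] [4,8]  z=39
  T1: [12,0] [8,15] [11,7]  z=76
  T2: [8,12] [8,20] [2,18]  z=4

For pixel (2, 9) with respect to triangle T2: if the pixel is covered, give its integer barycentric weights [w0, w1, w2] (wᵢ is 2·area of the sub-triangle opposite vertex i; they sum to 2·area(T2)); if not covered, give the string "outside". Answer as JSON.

T0:
  2·area = 116
  edge (10, 4)→(18, 18): d=(8,14) right/bottom  bias=-1
  edge (18, 18)→(4, 8): d=(-14,-10) top-left  bias=+0
  edge (4, 8)→(10, 4): d=(6,-4) top-left  bias=+0
    (4,2)@(9, 5): e=[22,92,2] → █
    (5,2)@(11, 5): e=[-6,112,10] → ·
    (3,3)@(7, 7): e=[66,44,6] → █
    (5,3)@(11, 7): e=[10,84,22] → █
    (6,3)@(13, 7): e=[-18,104,30] → ·
    (3,4)@(7, 9): e=[82,16,18] → █
    (6,4)@(13, 9): e=[-2,76,42] → ·
    (3,5)@(7, 11): e=[98,-12,30] → ·
    (4,5)@(9, 11): e=[70,8,38] → █
    (6,5)@(13, 11): e=[14,48,54] → █
    (7,5)@(15, 11): e=[-14,68,62] → ·
    (4,6)@(9, 13): e=[86,-20,50] → ·
    (5,6)@(11, 13): e=[58,0,58] → █  [on edge]
  covered (15 px):
    · · · · · · · · · · · ·
    · · · · · · · · · · · ·
    · · · · █ · · · · · · ·
    · · · █ █ █ · · · · · ·
    · · · █ █ █ · · · · · ·
    · · · · █ █ █ · · · · ·
    · · · · · █ █ █ · · · ·
    · · · · · · · █ · · · ·
    · · · · · · · · █ · · ·
    · · · · · · · · · · · ·
T1:
  2·area = 13  (B↔C swapped to make it positive)
  edge (12, 0)→(11, 7): d=(-1,7) right/bottom  bias=-1
  edge (11, 7)→(8, 15): d=(-3,8) right/bottom  bias=-1
  edge (8, 15)→(12, 0): d=(4,-15) top-left  bias=+0
    (5,2)@(11, 5): e=[2,6,5] → █
    (6,2)@(13, 5): e=[-12,-10,35] → ·
    (5,3)@(11, 7): e=[0,0,13] → ·  [on edge]
  covered (1 px):
    · · · · · · · · · · · ·
    · · · · · · · · · · · ·
    · · · · · █ · · · · · ·
    · · · · · · · · · · · ·
    · · · · · · · · · · · ·
    · · · · · · · · · · · ·
    · · · · · · · · · · · ·
    · · · · · · · · · · · ·
    · · · · · · · · · · · ·
    · · · · · · · · · · · ·
T2:
  2·area = 48
  edge (8, 12)→(8, 20): d=(0,8) right/bottom  bias=-1
  edge (8, 20)→(2, 18): d=(-6,-2) top-left  bias=+0
  edge (2, 18)→(8, 12): d=(6,-6) top-left  bias=+0
    (9,0)@(19, 1): e=[-88,136,0] → ·  [on edge]
    (8,1)@(17, 3): e=[-72,120,0] → ·  [on edge]
    (7,2)@(15, 5): e=[-56,104,0] → ·  [on edge]
    (6,3)@(13, 7): e=[-40,88,0] → ·  [on edge]
    (5,4)@(11, 9): e=[-24,72,0] → ·  [on edge]
    (4,5)@(9, 11): e=[-8,56,0] → ·  [on edge]
    (3,6)@(7, 13): e=[8,40,0] → █  [on edge]
    (4,6)@(9, 13): e=[-8,44,12] → ·
    (2,7)@(5, 15): e=[24,24,0] → █  [on edge]
    (4,7)@(9, 15): e=[-8,32,24] → ·
    (1,8)@(3, 17): e=[40,8,0] → █  [on edge]
    (4,8)@(9, 17): e=[-8,20,36] → ·
    (0,9)@(1, 19): e=[56,-8,0] → ·  [on edge]
    (2,9)@(5, 19): e=[24,0,24] → █  [on edge]
  covered (8 px):
    · · · · · · · · · · · ·
    · · · · · · · · · · · ·
    · · · · · · · · · · · ·
    · · · · · · · · · · · ·
    · · · · · · · · · · · ·
    · · · · · · · · · · · ·
    · · · █ · · · · · · · ·
    · · █ █ · · · · · · · ·
    · █ █ █ · · · · · · · ·
    · · █ █ · · · · · · · ·

Final: [0,24,24]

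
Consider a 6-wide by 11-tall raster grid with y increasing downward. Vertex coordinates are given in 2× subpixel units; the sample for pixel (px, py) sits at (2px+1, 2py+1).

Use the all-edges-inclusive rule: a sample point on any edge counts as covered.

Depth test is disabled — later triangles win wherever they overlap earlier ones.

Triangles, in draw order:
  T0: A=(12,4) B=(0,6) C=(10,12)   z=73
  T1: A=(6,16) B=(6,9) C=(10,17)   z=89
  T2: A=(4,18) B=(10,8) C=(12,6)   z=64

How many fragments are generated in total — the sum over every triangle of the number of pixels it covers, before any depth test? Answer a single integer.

T0:
  2·area = 92  (B↔C swapped to make it positive)
  edge (12, 4)→(10, 12): d=(-2,8) inclusive
  edge (10, 12)→(0, 6): d=(-10,-6) inclusive
  edge (0, 6)→(12, 4): d=(12,-2) inclusive
    (3,2)@(7, 5): e=[38,52,2] → X
    (4,2)@(9, 5): e=[22,64,6] → X
    (5,2)@(11, 5): e=[6,76,10] → X
    (1,3)@(3, 7): e=[66,8,18] → X
    (2,3)@(5, 7): e=[50,20,22] → X
    (1,4)@(3, 9): e=[62,-12,42] → .
    (2,4)@(5, 9): e=[46,0,46] → X  [on edge]
    (5,4)@(11, 9): e=[-2,36,58] → .
    (2,5)@(5, 11): e=[42,-20,70] → .
    (3,5)@(7, 11): e=[26,-8,74] → .
    (4,5)@(9, 11): e=[10,4,78] → X
    (5,5)@(11, 11): e=[-6,16,82] → .
  covered (12 px):
    . . . . . .
    . . . . . .
    . . . X X X
    . X X X X X
    . . X X X .
    . . . . X .
    . . . . . .
    . . . . . .
    . . . . . .
    . . . . . .
    . . . . . .
T1:
  2·area = 28
  edge (6, 16)→(6, 9): d=(0,-7) inclusive
  edge (6, 9)→(10, 17): d=(4,8) inclusive
  edge (10, 17)→(6, 16): d=(-4,-1) inclusive
    (1,1)@(3, 3): e=[-21,0,49] → .  [on edge]
    (2,3)@(5, 7): e=[-7,0,35] → .  [on edge]
    (3,5)@(7, 11): e=[7,0,21] → X  [on edge]
    (4,5)@(9, 11): e=[21,-16,23] → .
    (3,6)@(7, 13): e=[7,8,13] → X
    (4,6)@(9, 13): e=[21,-8,15] → .
    (3,7)@(7, 15): e=[7,16,5] → X
    (4,7)@(9, 15): e=[21,0,7] → X  [on edge]
    (5,7)@(11, 15): e=[35,-16,9] → .
    (3,8)@(7, 17): e=[7,24,-3] → .
    (4,8)@(9, 17): e=[21,8,-1] → .
    (5,9)@(11, 19): e=[35,0,-7] → .  [on edge]
  covered (4 px):
    . . . . . .
    . . . . . .
    . . . . . .
    . . . . . .
    . . . . . .
    . . . X . .
    . . . X . .
    . . . X X .
    . . . . . .
    . . . . . .
    . . . . . .
T2:
  2·area = 8
  edge (4, 18)→(10, 8): d=(6,-10) inclusive
  edge (10, 8)→(12, 6): d=(2,-2) inclusive
  edge (12, 6)→(4, 18): d=(-8,12) inclusive
    (5,3)@(11, 7): e=[4,0,4] → X  [on edge]
    (4,4)@(9, 9): e=[-4,0,12] → .  [on edge]
    (5,4)@(11, 9): e=[16,4,-12] → .
    (3,5)@(7, 11): e=[-12,0,20] → .  [on edge]
    (2,6)@(5, 13): e=[-20,0,28] → .  [on edge]
    (3,6)@(7, 13): e=[0,4,4] → X  [on edge]
    (4,6)@(9, 13): e=[20,8,-20] → .
    (1,7)@(3, 15): e=[-28,0,36] → .  [on edge]
    (3,7)@(7, 15): e=[12,8,-12] → .
    (0,8)@(1, 17): e=[-36,0,44] → .  [on edge]
  covered (2 px):
    . . . . . .
    . . . . . .
    . . . . . .
    . . . . . X
    . . . . . .
    . . . . . .
    . . . X . .
    . . . . . .
    . . . . . .
    . . . . . .
    . . . . . .

Final: 18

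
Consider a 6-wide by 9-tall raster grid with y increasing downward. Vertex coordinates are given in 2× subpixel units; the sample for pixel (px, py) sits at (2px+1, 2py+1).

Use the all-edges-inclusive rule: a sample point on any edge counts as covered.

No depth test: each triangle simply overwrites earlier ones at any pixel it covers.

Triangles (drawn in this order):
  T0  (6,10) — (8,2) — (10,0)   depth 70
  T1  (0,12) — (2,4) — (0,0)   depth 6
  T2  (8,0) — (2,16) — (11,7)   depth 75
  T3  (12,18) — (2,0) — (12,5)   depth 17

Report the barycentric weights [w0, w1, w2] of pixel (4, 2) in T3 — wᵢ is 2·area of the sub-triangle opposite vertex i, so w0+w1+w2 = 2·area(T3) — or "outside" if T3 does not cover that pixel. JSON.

T0:
  2·area = 12
  edge (6, 10)→(8, 2): d=(2,-8) inclusive
  edge (8, 2)→(10, 0): d=(2,-2) inclusive
  edge (10, 0)→(6, 10): d=(-4,10) inclusive
    (4,0)@(9, 1): e=[6,0,6] → █  [on edge]
    (5,0)@(11, 1): e=[22,4,-14] → ·
    (3,1)@(7, 3): e=[-6,0,18] → ·  [on edge]
    (4,1)@(9, 3): e=[10,4,-2] → ·
    (2,2)@(5, 5): e=[-18,0,30] → ·  [on edge]
    (1,3)@(3, 7): e=[-30,0,42] → ·  [on edge]
    (3,3)@(7, 7): e=[2,8,2] → █
    (4,3)@(9, 7): e=[18,12,-18] → ·
    (0,4)@(1, 9): e=[-42,0,54] → ·  [on edge]
    (3,4)@(7, 9): e=[6,12,-6] → ·
  covered (2 px):
    · · · · █ ·
    · · · · · ·
    · · · · · ·
    · · · █ · ·
    · · · · · ·
    · · · · · ·
    · · · · · ·
    · · · · · ·
    · · · · · ·
T1:
  2·area = 24  (B↔C swapped to make it positive)
  edge (0, 12)→(0, 0): d=(0,-12) inclusive
  edge (0, 0)→(2, 4): d=(2,4) inclusive
  edge (2, 4)→(0, 12): d=(-2,8) inclusive
    (0,1)@(1, 3): e=[12,2,10] → █
    (1,1)@(3, 3): e=[36,-6,-6] → ·
    (0,2)@(1, 5): e=[12,6,6] → █
    (1,2)@(3, 5): e=[36,-2,-10] → ·
    (0,3)@(1, 7): e=[12,10,2] → █
    (1,3)@(3, 7): e=[36,2,-14] → ·
    (0,4)@(1, 9): e=[12,14,-2] → ·
  covered (3 px):
    · · · · · ·
    █ · · · · ·
    █ · · · · ·
    █ · · · · ·
    · · · · · ·
    · · · · · ·
    · · · · · ·
    · · · · · ·
    · · · · · ·
T2:
  2·area = 90  (B↔C swapped to make it positive)
  edge (8, 0)→(11, 7): d=(3,7) inclusive
  edge (11, 7)→(2, 16): d=(-9,9) inclusive
  edge (2, 16)→(8, 0): d=(6,-16) inclusive
    (3,1)@(7, 3): e=[16,72,2] → █
    (4,1)@(9, 3): e=[2,54,34] → █
    (5,1)@(11, 3): e=[-12,36,66] → ·
    (3,2)@(7, 5): e=[22,54,14] → █
    (5,2)@(11, 5): e=[-6,18,78] → ·
    (3,3)@(7, 7): e=[28,36,26] → █
    (5,3)@(11, 7): e=[0,0,90] → █  [on edge]
    (2,4)@(5, 9): e=[48,36,6] → █
    (4,4)@(9, 9): e=[20,0,70] → █  [on edge]
    (5,4)@(11, 9): e=[6,-18,102] → ·
    (2,5)@(5, 11): e=[54,18,18] → █
    (3,5)@(7, 11): e=[40,0,50] → █  [on edge]
    (2,6)@(5, 13): e=[60,0,30] → █  [on edge]
    (1,7)@(3, 15): e=[80,0,10] → █  [on edge]
    (0,8)@(1, 17): e=[100,0,-10] → ·  [on edge]
  covered (14 px):
    · · · · · ·
    · · · █ █ ·
    · · · █ █ ·
    · · · █ █ █
    · · █ █ █ ·
    · · █ █ · ·
    · · █ · · ·
    · █ · · · ·
    · · · · · ·
T3:
  2·area = 130
  edge (12, 18)→(2, 0): d=(-10,-18) inclusive
  edge (2, 0)→(12, 5): d=(10,5) inclusive
  edge (12, 5)→(12, 18): d=(0,13) inclusive
    (1,0)@(3, 1): e=[8,5,117] → █
    (2,0)@(5, 1): e=[44,-5,91] → ·
    (1,1)@(3, 3): e=[-12,25,117] → ·
    (2,1)@(5, 3): e=[24,15,91] → █
    (3,1)@(7, 3): e=[60,5,65] → █
    (4,1)@(9, 3): e=[96,-5,39] → ·
    (2,2)@(5, 5): e=[4,35,91] → █
    (4,2)@(9, 5): e=[76,15,39] → █
    (5,2)@(11, 5): e=[112,5,13] → █
    (2,3)@(5, 7): e=[-16,55,91] → ·
    (3,3)@(7, 7): e=[20,45,65] → █
    (3,4)@(7, 9): e=[0,65,65] → █  [on edge]
  covered (17 px):
    · █ · · · ·
    · · █ █ · ·
    · · █ █ █ █
    · · · █ █ █
    · · · █ █ █
    · · · · █ █
    · · · · · █
    · · · · · █
    · · · · · ·

Final: [15,39,76]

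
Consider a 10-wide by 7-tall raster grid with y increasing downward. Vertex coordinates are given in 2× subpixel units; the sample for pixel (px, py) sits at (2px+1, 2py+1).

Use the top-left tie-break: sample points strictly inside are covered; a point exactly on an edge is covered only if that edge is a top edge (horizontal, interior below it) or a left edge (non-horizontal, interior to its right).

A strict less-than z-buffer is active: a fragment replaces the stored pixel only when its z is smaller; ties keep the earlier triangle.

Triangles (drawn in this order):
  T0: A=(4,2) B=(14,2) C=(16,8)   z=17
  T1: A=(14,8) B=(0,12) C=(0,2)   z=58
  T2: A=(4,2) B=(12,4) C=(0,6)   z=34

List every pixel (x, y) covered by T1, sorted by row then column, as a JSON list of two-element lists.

T0:
  2·area = 60
  edge (4, 2)→(14, 2): d=(10,0) top-left  bias=+0
  edge (14, 2)→(16, 8): d=(2,6) right/bottom  bias=-1
  edge (16, 8)→(4, 2): d=(-12,-6) top-left  bias=+0
    (3,1)@(7, 3): e=[10,44,6] → #
    (4,1)@(9, 3): e=[10,32,18] → #
    (5,1)@(11, 3): e=[10,20,30] → #
    (6,1)@(13, 3): e=[10,8,42] → #
    (7,1)@(15, 3): e=[10,-4,54] → ·
    (3,2)@(7, 5): e=[30,48,-18] → ·
    (4,2)@(9, 5): e=[30,36,-6] → ·
    (5,2)@(11, 5): e=[30,24,6] → #
    (7,2)@(15, 5): e=[30,0,30] → ·  [on edge]
    (5,3)@(11, 7): e=[50,28,-18] → ·
    (6,3)@(13, 7): e=[50,16,-6] → ·
    (7,3)@(15, 7): e=[50,4,6] → #
    (8,5)@(17, 11): e=[90,0,-30] → ·  [on edge]
  covered (7 px):
    · · · · · · · · · ·
    · · · # # # # · · ·
    · · · · · # # · · ·
    · · · · · · · # · ·
    · · · · · · · · · ·
    · · · · · · · · · ·
    · · · · · · · · · ·
T1:
  2·area = 140
  edge (14, 8)→(0, 12): d=(-14,4) right/bottom  bias=-1
  edge (0, 12)→(0, 2): d=(0,-10) top-left  bias=+0
  edge (0, 2)→(14, 8): d=(14,6) right/bottom  bias=-1
    (0,1)@(1, 3): e=[122,10,8] → #
    (1,1)@(3, 3): e=[114,30,-4] → ·
    (0,2)@(1, 5): e=[94,10,36] → #
    (1,2)@(3, 5): e=[86,30,24] → #
    (2,2)@(5, 5): e=[78,50,12] → #
    (3,2)@(7, 5): e=[70,70,0] → ·  [on edge]
    (0,3)@(1, 7): e=[66,10,64] → #
    (3,3)@(7, 7): e=[42,70,28] → #
    (4,3)@(9, 7): e=[34,90,16] → #
    (5,3)@(11, 7): e=[26,110,4] → #
    (6,3)@(13, 7): e=[18,130,-8] → ·
    (0,4)@(1, 9): e=[38,10,92] → #
  covered (17 px):
    · · · · · · · · · ·
    # · · · · · · · · ·
    # # # · · · · · · ·
    # # # # # # · · · ·
    # # # # # · · · · ·
    # # · · · · · · · ·
    · · · · · · · · · ·
T2:
  2·area = 40
  edge (4, 2)→(12, 4): d=(8,2) right/bottom  bias=-1
  edge (12, 4)→(0, 6): d=(-12,2) right/bottom  bias=-1
  edge (0, 6)→(4, 2): d=(4,-4) top-left  bias=+0
    (2,0)@(5, 1): e=[-10,50,0] → ·  [on edge]
    (1,1)@(3, 3): e=[10,30,0] → #  [on edge]
    (2,1)@(5, 3): e=[6,26,8] → #
    (3,1)@(7, 3): e=[2,22,16] → #
    (4,1)@(9, 3): e=[-2,18,24] → ·
    (0,2)@(1, 5): e=[30,10,0] → #  [on edge]
    (3,2)@(7, 5): e=[18,-2,24] → ·
    (0,3)@(1, 7): e=[46,-14,8] → ·
    (1,3)@(3, 7): e=[42,-18,16] → ·
    (2,3)@(5, 7): e=[38,-22,24] → ·
  covered (6 px):
    · · · · · · · · · ·
    · # # # · · · · · ·
    # # # · · · · · · ·
    · · · · · · · · · ·
    · · · · · · · · · ·
    · · · · · · · · · ·
    · · · · · · · · · ·

Result: [[0,1],[0,2],[1,2],[2,2],[0,3],[1,3],[2,3],[3,3],[4,3],[5,3],[0,4],[1,4],[2,4],[3,4],[4,4],[0,5],[1,5]]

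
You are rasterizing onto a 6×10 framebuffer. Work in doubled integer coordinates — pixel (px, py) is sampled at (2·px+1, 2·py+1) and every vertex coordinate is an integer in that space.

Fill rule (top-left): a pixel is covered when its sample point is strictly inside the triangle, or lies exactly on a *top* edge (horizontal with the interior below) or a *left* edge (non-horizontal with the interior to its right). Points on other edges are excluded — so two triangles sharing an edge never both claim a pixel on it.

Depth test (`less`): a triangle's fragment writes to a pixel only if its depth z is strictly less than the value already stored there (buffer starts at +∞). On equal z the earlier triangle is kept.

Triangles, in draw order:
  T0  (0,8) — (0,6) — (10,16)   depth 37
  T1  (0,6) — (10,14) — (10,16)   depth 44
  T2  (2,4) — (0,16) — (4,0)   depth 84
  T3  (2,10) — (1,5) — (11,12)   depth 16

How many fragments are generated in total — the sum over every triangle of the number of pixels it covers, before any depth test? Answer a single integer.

T0:
  2·area = 20
  edge (0, 8)→(0, 6): d=(0,-2) top-left  bias=+0
  edge (0, 6)→(10, 16): d=(10,10) right/bottom  bias=-1
  edge (10, 16)→(0, 8): d=(-10,-8) top-left  bias=+0
    (0,3)@(1, 7): e=[2,0,18] → ·  [on edge]
    (1,4)@(3, 9): e=[6,0,14] → ·  [on edge]
    (2,5)@(5, 11): e=[10,0,10] → ·  [on edge]
    (3,6)@(7, 13): e=[14,0,6] → ·  [on edge]
    (4,7)@(9, 15): e=[18,0,2] → ·  [on edge]
    (5,8)@(11, 17): e=[22,0,-2] → ·  [on edge]
  covered (0 px):
    · · · · · ·
    · · · · · ·
    · · · · · ·
    · · · · · ·
    · · · · · ·
    · · · · · ·
    · · · · · ·
    · · · · · ·
    · · · · · ·
    · · · · · ·
T1:
  2·area = 20
  edge (0, 6)→(10, 14): d=(10,8) right/bottom  bias=-1
  edge (10, 14)→(10, 16): d=(0,2) right/bottom  bias=-1
  edge (10, 16)→(0, 6): d=(-10,-10) top-left  bias=+0
    (0,3)@(1, 7): e=[2,18,0] → █  [on edge]
    (1,3)@(3, 7): e=[-14,14,20] → ·
    (0,4)@(1, 9): e=[22,18,-20] → ·
    (1,4)@(3, 9): e=[6,14,0] → █  [on edge]
    (2,4)@(5, 9): e=[-10,10,20] → ·
    (1,5)@(3, 11): e=[26,14,-20] → ·
    (2,5)@(5, 11): e=[10,10,0] → █  [on edge]
    (3,5)@(7, 11): e=[-6,6,20] → ·
    (2,6)@(5, 13): e=[30,10,-20] → ·
    (3,6)@(7, 13): e=[14,6,0] → █  [on edge]
    (4,6)@(9, 13): e=[-2,2,20] → ·
    (3,7)@(7, 15): e=[34,6,-20] → ·
    (4,7)@(9, 15): e=[18,2,0] → █  [on edge]
    (5,8)@(11, 17): e=[22,-2,0] → ·  [on edge]
  covered (5 px):
    · · · · · ·
    · · · · · ·
    · · · · · ·
    █ · · · · ·
    · █ · · · ·
    · · █ · · ·
    · · · █ · ·
    · · · · █ ·
    · · · · · ·
    · · · · · ·
T2:
  2·area = 16  (B↔C swapped to make it positive)
  edge (2, 4)→(4, 0): d=(2,-4) top-left  bias=+0
  edge (4, 0)→(0, 16): d=(-4,16) right/bottom  bias=-1
  edge (0, 16)→(2, 4): d=(2,-12) top-left  bias=+0
    (1,1)@(3, 3): e=[2,4,10] → █
    (2,1)@(5, 3): e=[10,-28,34] → ·
    (1,2)@(3, 5): e=[6,-4,14] → ·
    (0,5)@(1, 11): e=[10,4,2] → █
    (1,5)@(3, 11): e=[18,-28,26] → ·
    (0,6)@(1, 13): e=[14,-4,6] → ·
  covered (2 px):
    · · · · · ·
    · █ · · · ·
    · · · · · ·
    · · · · · ·
    · · · · · ·
    █ · · · · ·
    · · · · · ·
    · · · · · ·
    · · · · · ·
    · · · · · ·
T3:
  2·area = 43
  edge (2, 10)→(1, 5): d=(-1,-5) top-left  bias=+0
  edge (1, 5)→(11, 12): d=(10,7) right/bottom  bias=-1
  edge (11, 12)→(2, 10): d=(-9,-2) top-left  bias=+0
    (0,2)@(1, 5): e=[0,0,43] → ·  [on edge]
    (1,3)@(3, 7): e=[8,6,29] → █
    (2,3)@(5, 7): e=[18,-8,33] → ·
    (1,4)@(3, 9): e=[6,26,11] → █
    (2,4)@(5, 9): e=[16,12,15] → █
    (3,4)@(7, 9): e=[26,-2,19] → ·
    (1,5)@(3, 11): e=[4,46,-7] → ·
    (2,5)@(5, 11): e=[14,32,-3] → ·
    (3,5)@(7, 11): e=[24,18,1] → █
    (4,5)@(9, 11): e=[34,4,5] → █
    (5,5)@(11, 11): e=[44,-10,9] → ·
    (3,6)@(7, 13): e=[22,38,-17] → ·
    (1,7)@(3, 15): e=[0,86,-43] → ·  [on edge]
  covered (5 px):
    · · · · · ·
    · · · · · ·
    · · · · · ·
    · █ · · · ·
    · █ █ · · ·
    · · · █ █ ·
    · · · · · ·
    · · · · · ·
    · · · · · ·
    · · · · · ·

Answer: 12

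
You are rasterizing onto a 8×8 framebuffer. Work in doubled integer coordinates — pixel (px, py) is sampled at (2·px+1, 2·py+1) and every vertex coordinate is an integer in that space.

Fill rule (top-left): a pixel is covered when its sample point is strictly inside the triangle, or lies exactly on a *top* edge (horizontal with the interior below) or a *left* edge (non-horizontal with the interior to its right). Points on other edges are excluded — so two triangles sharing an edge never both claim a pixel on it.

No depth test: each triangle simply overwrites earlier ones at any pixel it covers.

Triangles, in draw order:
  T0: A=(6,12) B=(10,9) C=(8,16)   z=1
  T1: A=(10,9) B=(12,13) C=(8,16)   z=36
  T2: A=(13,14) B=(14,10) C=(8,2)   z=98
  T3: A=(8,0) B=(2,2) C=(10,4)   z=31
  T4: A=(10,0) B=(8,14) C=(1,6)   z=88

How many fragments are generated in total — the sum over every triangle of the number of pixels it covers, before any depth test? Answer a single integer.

T0:
  2·area = 22
  edge (6, 12)→(10, 9): d=(4,-3) top-left  bias=+0
  edge (10, 9)→(8, 16): d=(-2,7) right/bottom  bias=-1
  edge (8, 16)→(6, 12): d=(-2,-4) top-left  bias=+0
    (4,5)@(9, 11): e=[5,3,14] → #
    (5,5)@(11, 11): e=[11,-11,22] → ·
    (3,6)@(7, 13): e=[7,13,2] → #
    (4,6)@(9, 13): e=[13,-1,10] → ·
    (3,7)@(7, 15): e=[15,9,-2] → ·
  covered (2 px):
    · · · · · · · ·
    · · · · · · · ·
    · · · · · · · ·
    · · · · · · · ·
    · · · · · · · ·
    · · · · # · · ·
    · · · # · · · ·
    · · · · · · · ·
T1:
  2·area = 22
  edge (10, 9)→(12, 13): d=(2,4) right/bottom  bias=-1
  edge (12, 13)→(8, 16): d=(-4,3) right/bottom  bias=-1
  edge (8, 16)→(10, 9): d=(2,-7) top-left  bias=+0
    (3,1)@(7, 3): e=[0,55,-33] → ·  [on edge]
    (4,3)@(9, 7): e=[0,33,-11] → ·  [on edge]
    (5,5)@(11, 11): e=[0,11,11] → ·  [on edge]
    (4,6)@(9, 13): e=[12,9,1] → #
    (5,6)@(11, 13): e=[4,3,15] → #
    (6,6)@(13, 13): e=[-4,-3,29] → ·
    (4,7)@(9, 15): e=[16,1,5] → #
    (5,7)@(11, 15): e=[8,-5,19] → ·
    (6,7)@(13, 15): e=[0,-11,33] → ·  [on edge]
  covered (3 px):
    · · · · · · · ·
    · · · · · · · ·
    · · · · · · · ·
    · · · · · · · ·
    · · · · · · · ·
    · · · · · · · ·
    · · · · # # · ·
    · · · · # · · ·
T2:
  2·area = 32  (B↔C swapped to make it positive)
  edge (13, 14)→(8, 2): d=(-5,-12) top-left  bias=+0
  edge (8, 2)→(14, 10): d=(6,8) right/bottom  bias=-1
  edge (14, 10)→(13, 14): d=(-1,4) right/bottom  bias=-1
    (5,3)@(11, 7): e=[11,6,15] → #
    (6,3)@(13, 7): e=[35,-10,7] → ·
    (5,4)@(11, 9): e=[1,18,13] → #
    (6,4)@(13, 9): e=[25,2,5] → #
    (7,4)@(15, 9): e=[49,-14,-3] → ·
    (5,5)@(11, 11): e=[-9,30,11] → ·
    (6,5)@(13, 11): e=[15,14,3] → #
    (7,5)@(15, 11): e=[39,-2,-5] → ·
    (6,6)@(13, 13): e=[5,26,1] → #
    (7,6)@(15, 13): e=[29,10,-7] → ·
    (6,7)@(13, 15): e=[-5,38,-1] → ·
  covered (5 px):
    · · · · · · · ·
    · · · · · · · ·
    · · · · · · · ·
    · · · · · # · ·
    · · · · · # # ·
    · · · · · · # ·
    · · · · · · # ·
    · · · · · · · ·
T3:
  2·area = 28  (B↔C swapped to make it positive)
  edge (8, 0)→(10, 4): d=(2,4) right/bottom  bias=-1
  edge (10, 4)→(2, 2): d=(-8,-2) top-left  bias=+0
  edge (2, 2)→(8, 0): d=(6,-2) top-left  bias=+0
    (2,0)@(5, 1): e=[14,14,0] → #  [on edge]
    (3,0)@(7, 1): e=[6,18,4] → #
    (4,0)@(9, 1): e=[-2,22,8] → ·
    (2,1)@(5, 3): e=[18,-2,12] → ·
    (3,1)@(7, 3): e=[10,2,16] → #
    (4,1)@(9, 3): e=[2,6,20] → #
    (5,1)@(11, 3): e=[-6,10,24] → ·
    (3,2)@(7, 5): e=[14,-14,28] → ·
    (4,2)@(9, 5): e=[6,-10,32] → ·
  covered (4 px):
    · · # # · · · ·
    · · · # # · · ·
    · · · · · · · ·
    · · · · · · · ·
    · · · · · · · ·
    · · · · · · · ·
    · · · · · · · ·
    · · · · · · · ·
T4:
  2·area = 114
  edge (10, 0)→(8, 14): d=(-2,14) right/bottom  bias=-1
  edge (8, 14)→(1, 6): d=(-7,-8) top-left  bias=+0
  edge (1, 6)→(10, 0): d=(9,-6) top-left  bias=+0
    (4,0)@(9, 1): e=[12,99,3] → #
    (5,0)@(11, 1): e=[-16,115,15] → ·
    (3,1)@(7, 3): e=[36,69,9] → #
    (5,1)@(11, 3): e=[-20,101,33] → ·
    (1,2)@(3, 5): e=[88,23,3] → #
    (2,2)@(5, 5): e=[60,39,15] → #
    (5,2)@(11, 5): e=[-24,87,51] → ·
    (1,3)@(3, 7): e=[84,9,21] → #
    (4,3)@(9, 7): e=[0,57,57] → ·  [on edge]
    (1,4)@(3, 9): e=[80,-5,39] → ·
    (2,4)@(5, 9): e=[52,11,51] → #
    (4,4)@(9, 9): e=[-4,43,75] → ·
  covered (13 px):
    · · · · # · · ·
    · · · # # · · ·
    · # # # # · · ·
    · # # # · · · ·
    · · # # · · · ·
    · · · # · · · ·
    · · · · · · · ·
    · · · · · · · ·

Result: 27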